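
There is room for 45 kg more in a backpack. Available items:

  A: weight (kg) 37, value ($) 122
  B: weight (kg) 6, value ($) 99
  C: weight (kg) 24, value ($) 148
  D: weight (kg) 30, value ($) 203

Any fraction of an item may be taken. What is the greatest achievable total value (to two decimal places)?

357.50

Ratios (sorted): B 16.50, D 6.77, C 6.17, A 3.30
take B (6 @ 99); take D (30 @ 203); take 9/24 of C → 55.50. Capacity used 45/45.
Total value = 357.50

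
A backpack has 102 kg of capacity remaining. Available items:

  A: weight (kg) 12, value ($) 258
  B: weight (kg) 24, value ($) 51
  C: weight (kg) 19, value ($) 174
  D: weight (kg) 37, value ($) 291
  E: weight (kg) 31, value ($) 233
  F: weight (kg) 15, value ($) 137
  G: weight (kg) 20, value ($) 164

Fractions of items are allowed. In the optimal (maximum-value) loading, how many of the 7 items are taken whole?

4

Sort by value per unit weight and fill in that order.
Ratios (sorted): A 21.50, C 9.16, F 9.13, G 8.20, D 7.86, E 7.52, B 2.12
take A (12 @ 258); take C (19 @ 174); take F (15 @ 137); take G (20 @ 164); take 36/37 of D → 283.14. Capacity used 102/102.
4 item(s) taken whole; one partial (take 36/37 of D).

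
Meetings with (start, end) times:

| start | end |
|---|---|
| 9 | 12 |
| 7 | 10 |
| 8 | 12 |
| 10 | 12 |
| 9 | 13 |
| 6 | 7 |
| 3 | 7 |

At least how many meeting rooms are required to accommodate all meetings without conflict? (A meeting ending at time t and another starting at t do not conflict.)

4

The answer is the maximum number of intervals overlapping at any instant.
Events (time:±→running): 3:+→1 6:+→2 7:-→1 7:-→0 7:+→1 8:+→2 9:+→3 9:+→4 … peak 4.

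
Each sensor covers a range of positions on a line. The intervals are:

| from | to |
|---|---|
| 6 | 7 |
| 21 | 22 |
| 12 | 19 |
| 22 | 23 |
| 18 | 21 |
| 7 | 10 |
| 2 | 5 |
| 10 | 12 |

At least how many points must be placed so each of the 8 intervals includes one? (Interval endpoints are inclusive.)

Sort by right endpoint; whenever an interval is uncovered, place a point at its right end.
By right end: [2,5]  [6,7]  [7,10]  [10,12]  [12,19]  [18,21]  [21,22]  [22,23]
[2,5] uncovered → point at 5; [6,7] uncovered → point at 7; [10,12] uncovered → point at 12; [18,21] uncovered → point at 21; [22,23] uncovered → point at 23.
Points: 5, 7, 12, 21, 23 (5 total).

5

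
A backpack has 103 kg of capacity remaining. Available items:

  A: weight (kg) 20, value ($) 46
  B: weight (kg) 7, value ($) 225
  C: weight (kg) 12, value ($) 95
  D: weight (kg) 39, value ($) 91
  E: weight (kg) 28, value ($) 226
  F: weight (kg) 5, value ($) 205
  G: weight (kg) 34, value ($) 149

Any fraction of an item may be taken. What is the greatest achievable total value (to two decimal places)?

939.67

Greedy by value/weight ratio, highest first.
Order: F (205/5=41.00) > B (225/7=32.14) > E (226/28=8.07) > C (95/12=7.92) > G (149/34=4.38) > D (91/39=2.33) > A (46/20=2.30)
Fill: take F (5 @ 205) → take B (7 @ 225) → take E (28 @ 226) → take C (12 @ 95) → take G (34 @ 149) → take 17/39 of D → 39.67; 103/103 used.
Total value = 939.67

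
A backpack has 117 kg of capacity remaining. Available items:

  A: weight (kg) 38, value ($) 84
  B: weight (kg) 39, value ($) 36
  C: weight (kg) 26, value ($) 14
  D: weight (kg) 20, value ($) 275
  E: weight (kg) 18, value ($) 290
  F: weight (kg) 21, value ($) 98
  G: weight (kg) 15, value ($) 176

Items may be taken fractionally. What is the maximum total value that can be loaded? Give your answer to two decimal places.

927.62

Order: E (290/18=16.11) > D (275/20=13.75) > G (176/15=11.73) > F (98/21=4.67) > A (84/38=2.21) > B (36/39=0.92) > C (14/26=0.54)
Fill: take E (18 @ 290) → take D (20 @ 275) → take G (15 @ 176) → take F (21 @ 98) → take A (38 @ 84) → take 5/39 of B → 4.62; 117/117 used.
Total value = 927.62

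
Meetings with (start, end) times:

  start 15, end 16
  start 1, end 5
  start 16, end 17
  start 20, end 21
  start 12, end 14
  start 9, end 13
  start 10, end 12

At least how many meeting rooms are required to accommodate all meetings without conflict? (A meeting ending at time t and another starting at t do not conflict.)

2

The answer is the maximum number of intervals overlapping at any instant.
Events (time:±→running): 1:+→1 5:-→0 9:+→1 10:+→2 … peak 2.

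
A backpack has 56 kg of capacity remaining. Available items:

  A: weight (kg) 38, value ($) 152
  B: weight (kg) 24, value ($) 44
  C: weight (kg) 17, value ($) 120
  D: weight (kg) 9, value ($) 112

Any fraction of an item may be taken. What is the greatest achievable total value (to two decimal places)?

352.00

Greedy by value/weight ratio, highest first.
Order: D (112/9=12.44) > C (120/17=7.06) > A (152/38=4.00) > B (44/24=1.83)
Fill: take D (9 @ 112) → take C (17 @ 120) → take 30/38 of A → 120.00; 56/56 used.
Total value = 352.00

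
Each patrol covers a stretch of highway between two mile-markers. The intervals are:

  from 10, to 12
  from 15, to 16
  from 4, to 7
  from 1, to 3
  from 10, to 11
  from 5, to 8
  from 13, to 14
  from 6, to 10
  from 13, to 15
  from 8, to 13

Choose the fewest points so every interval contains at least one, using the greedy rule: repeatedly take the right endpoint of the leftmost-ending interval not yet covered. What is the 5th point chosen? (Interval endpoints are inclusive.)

Sort by right endpoint; whenever an interval is uncovered, place a point at its right end.
Sorted: [1,3] [4,7] [5,8] [6,10] [10,11] [10,12] [8,13] [13,14] [13,15] [15,16]
{[1,3]} hit by 3; {[4,7],[5,8],[6,10]} hit by 7; {[10,11],[10,12],[8,13]} hit by 11; {[13,14],[13,15]} hit by 14; {[15,16]} hit by 16.
Points: 3, 7, 11, 14, 16 (5 total).

16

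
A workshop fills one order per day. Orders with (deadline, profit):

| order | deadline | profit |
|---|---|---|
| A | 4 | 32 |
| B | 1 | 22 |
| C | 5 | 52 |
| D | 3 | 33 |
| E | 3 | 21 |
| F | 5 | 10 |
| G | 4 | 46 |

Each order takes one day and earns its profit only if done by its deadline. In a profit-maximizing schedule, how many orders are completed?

5

By profit: C(d5,52), G(d4,46), D(d3,33), A(d4,32), B(d1,22), E(d3,21), F(d5,10)
C→slot 5; G→slot 4; D→slot 3; A→slot 2; B→slot 1; E skipped; F skipped.
5 of 7 scheduled.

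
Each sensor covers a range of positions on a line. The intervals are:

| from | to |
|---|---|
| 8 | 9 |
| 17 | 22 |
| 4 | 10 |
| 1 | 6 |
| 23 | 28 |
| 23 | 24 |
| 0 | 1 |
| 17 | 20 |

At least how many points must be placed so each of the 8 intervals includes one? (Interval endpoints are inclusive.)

Sort by right endpoint; whenever an interval is uncovered, place a point at its right end.
By right end: [0,1]  [1,6]  [8,9]  [4,10]  [17,20]  [17,22]  [23,24]  [23,28]
[0,1] uncovered → point at 1; [8,9] uncovered → point at 9; [17,20] uncovered → point at 20; [23,24] uncovered → point at 24.
Points: 1, 9, 20, 24 (4 total).

4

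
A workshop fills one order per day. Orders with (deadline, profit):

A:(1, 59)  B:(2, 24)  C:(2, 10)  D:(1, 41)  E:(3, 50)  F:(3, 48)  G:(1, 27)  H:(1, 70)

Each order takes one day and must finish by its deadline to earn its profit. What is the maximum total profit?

168

Sort by profit descending; place each in the latest free slot ≤ its deadline.
Profit order: H=70 A=59 E=50 F=48 D=41 G=27 B=24 C=10
Assign: H→slot 1, A skipped, E→slot 3, F→slot 2, D skipped, G skipped, B skipped, C skipped.
Slots: [1:H] [2:F] [3:E]
Profit = 70 + 48 + 50 = 168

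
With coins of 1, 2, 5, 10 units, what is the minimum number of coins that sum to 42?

5

Greedy: take as many of the largest coin as possible, then repeat with the remainder.
42 − 4×10→2 − 1×2→0
Total coins = 4 + 1 = 5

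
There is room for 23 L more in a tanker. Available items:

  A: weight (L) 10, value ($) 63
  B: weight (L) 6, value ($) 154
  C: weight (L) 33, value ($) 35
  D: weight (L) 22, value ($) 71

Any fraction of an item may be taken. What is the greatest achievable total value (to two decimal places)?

239.59

Greedy by value/weight ratio, highest first.
Order: B (154/6=25.67) > A (63/10=6.30) > D (71/22=3.23) > C (35/33=1.06)
Fill: take B (6 @ 154) → take A (10 @ 63) → take 7/22 of D → 22.59; 23/23 used.
Total value = 239.59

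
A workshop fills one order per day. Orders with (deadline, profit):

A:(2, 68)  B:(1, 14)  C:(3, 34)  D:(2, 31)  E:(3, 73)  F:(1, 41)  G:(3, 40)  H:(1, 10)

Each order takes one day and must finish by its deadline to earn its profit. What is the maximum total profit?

182

Profit order: E=73 A=68 F=41 G=40 C=34 D=31 B=14 H=10
Assign: E→slot 3, A→slot 2, F→slot 1, G skipped, C skipped, D skipped, B skipped, H skipped.
Slots: [1:F] [2:A] [3:E]
Profit = 41 + 68 + 73 = 182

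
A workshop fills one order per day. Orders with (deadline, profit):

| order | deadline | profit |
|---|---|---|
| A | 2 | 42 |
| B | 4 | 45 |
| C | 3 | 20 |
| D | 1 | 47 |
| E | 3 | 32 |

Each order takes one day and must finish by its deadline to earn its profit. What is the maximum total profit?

166

Take jobs in profit order; each goes to the latest open slot no later than its deadline.
Profit order: D=47 B=45 A=42 E=32 C=20
Assign: D→slot 1, B→slot 4, A→slot 2, E→slot 3, C skipped.
Slots: [1:D] [2:A] [3:E] [4:B]
Profit = 47 + 42 + 32 + 45 = 166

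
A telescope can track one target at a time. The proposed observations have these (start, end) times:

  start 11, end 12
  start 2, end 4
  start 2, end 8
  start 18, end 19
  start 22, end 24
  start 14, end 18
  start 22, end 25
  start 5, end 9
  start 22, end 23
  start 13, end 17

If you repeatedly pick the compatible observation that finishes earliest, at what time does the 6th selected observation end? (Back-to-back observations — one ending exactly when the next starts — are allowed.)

23

Order by finish time; keep every interval that doesn't clash with the previous kept one.
Sorted by end: (2,4)  (2,8)  (5,9)  (11,12)  (13,17)  (14,18)  (18,19)  (22,23)  (22,24)  (22,25)
take (2,4); take (5,9); take (11,12); take (13,17); take (18,19); take (22,23); skip (22,25).
Selected: (2,4) (5,9) (11,12) (13,17) (18,19) (22,23)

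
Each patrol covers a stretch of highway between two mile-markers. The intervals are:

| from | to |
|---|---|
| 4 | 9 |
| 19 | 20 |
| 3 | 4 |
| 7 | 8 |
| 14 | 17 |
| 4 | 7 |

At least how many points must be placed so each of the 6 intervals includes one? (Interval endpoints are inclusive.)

4

By right end: [3,4]  [4,7]  [7,8]  [4,9]  [14,17]  [19,20]
[3,4] uncovered → point at 4; [7,8] uncovered → point at 8; [14,17] uncovered → point at 17; [19,20] uncovered → point at 20.
Points: 4, 8, 17, 20 (4 total).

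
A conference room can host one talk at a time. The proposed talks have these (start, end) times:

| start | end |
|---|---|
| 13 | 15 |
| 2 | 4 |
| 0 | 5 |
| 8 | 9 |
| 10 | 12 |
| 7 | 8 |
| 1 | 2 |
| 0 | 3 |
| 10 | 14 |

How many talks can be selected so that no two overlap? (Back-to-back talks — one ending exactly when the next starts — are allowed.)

Sort by end time and greedily take each interval whose start is ≥ the last chosen end.
By end time: (1,2), (0,3), (2,4), (0,5), (7,8), (8,9), (10,12), (10,14), (13,15).
Pick (1,2); next start ≥ 2 → (2,4); next start ≥ 4 → (7,8); next start ≥ 8 → (8,9); next start ≥ 9 → (10,12); next start ≥ 12 → (13,15).
Selected 6 talks.

6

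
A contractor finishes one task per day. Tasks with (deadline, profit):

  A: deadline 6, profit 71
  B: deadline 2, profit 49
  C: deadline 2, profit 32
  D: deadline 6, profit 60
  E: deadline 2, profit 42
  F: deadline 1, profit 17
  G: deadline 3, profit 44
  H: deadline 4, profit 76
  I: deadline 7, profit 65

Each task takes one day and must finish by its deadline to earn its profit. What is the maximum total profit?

By profit: H(d4,76), A(d6,71), I(d7,65), D(d6,60), B(d2,49), G(d3,44), E(d2,42), C(d2,32), F(d1,17)
H→slot 4; A→slot 6; I→slot 7; D→slot 5; B→slot 2; G→slot 3; E→slot 1; C skipped; F skipped.
Profit = 42 + 49 + 44 + 76 + 60 + 71 + 65 = 407

407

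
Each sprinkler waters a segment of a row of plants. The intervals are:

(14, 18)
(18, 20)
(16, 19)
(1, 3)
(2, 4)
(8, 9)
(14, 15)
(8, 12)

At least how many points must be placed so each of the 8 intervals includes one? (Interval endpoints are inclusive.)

4

Sort by right endpoint; whenever an interval is uncovered, place a point at its right end.
Sorted: [1,3] [2,4] [8,9] [8,12] [14,15] [14,18] [16,19] [18,20]
{[1,3],[2,4]} hit by 3; {[8,9],[8,12]} hit by 9; {[14,15],[14,18]} hit by 15; {[16,19],[18,20]} hit by 19.
Points: 3, 9, 15, 19 (4 total).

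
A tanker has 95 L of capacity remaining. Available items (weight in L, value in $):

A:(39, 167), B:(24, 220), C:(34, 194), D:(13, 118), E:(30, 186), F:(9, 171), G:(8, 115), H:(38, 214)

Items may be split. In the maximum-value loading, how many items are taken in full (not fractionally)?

5

Greedy by value/weight ratio, highest first.
Order: F (171/9=19.00) > G (115/8=14.38) > B (220/24=9.17) > D (118/13=9.08) > E (186/30=6.20) > C (194/34=5.71) > H (214/38=5.63) > A (167/39=4.28)
Fill: take F (9 @ 171) → take G (8 @ 115) → take B (24 @ 220) → take D (13 @ 118) → take E (30 @ 186) → take 11/34 of C → 62.76; 95/95 used.
5 item(s) taken whole; one partial (take 11/34 of C).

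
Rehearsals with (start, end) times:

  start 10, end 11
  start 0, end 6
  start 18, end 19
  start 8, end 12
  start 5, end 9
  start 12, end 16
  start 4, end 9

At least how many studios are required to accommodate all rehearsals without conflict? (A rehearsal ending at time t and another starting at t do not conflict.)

starts: [0, 4, 5, 8, 10, 12, 18]
ends:   [6, 9, 9, 11, 12, 16, 19]
s0→1 s4→2 s5→3  — peak 3.

3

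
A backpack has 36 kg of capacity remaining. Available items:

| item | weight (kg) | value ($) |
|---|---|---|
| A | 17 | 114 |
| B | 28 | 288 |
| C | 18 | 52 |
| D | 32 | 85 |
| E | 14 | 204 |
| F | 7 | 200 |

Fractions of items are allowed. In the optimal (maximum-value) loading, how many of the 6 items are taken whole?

Sort by value per unit weight and fill in that order.
Ratios (sorted): F 28.57, E 14.57, B 10.29, A 6.71, C 2.89, D 2.66
take F (7 @ 200); take E (14 @ 204); take 15/28 of B → 154.29. Capacity used 36/36.
2 item(s) taken whole; one partial (take 15/28 of B).

2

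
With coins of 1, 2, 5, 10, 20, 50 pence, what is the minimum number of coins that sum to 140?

4

Use the largest denomination that fits, subtract, and repeat.
140 = 2×50 + 2×20
Total coins = 2 + 2 = 4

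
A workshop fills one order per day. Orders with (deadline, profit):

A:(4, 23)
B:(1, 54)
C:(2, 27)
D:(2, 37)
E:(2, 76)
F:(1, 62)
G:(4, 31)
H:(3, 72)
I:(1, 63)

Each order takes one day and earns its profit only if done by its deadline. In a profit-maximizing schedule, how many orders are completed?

Take jobs in profit order; each goes to the latest open slot no later than its deadline.
By profit: E(d2,76), H(d3,72), I(d1,63), F(d1,62), B(d1,54), D(d2,37), G(d4,31), C(d2,27), A(d4,23)
E→slot 2; H→slot 3; I→slot 1; F skipped; B skipped; D skipped; G→slot 4; C skipped; A skipped.
4 of 9 scheduled.

4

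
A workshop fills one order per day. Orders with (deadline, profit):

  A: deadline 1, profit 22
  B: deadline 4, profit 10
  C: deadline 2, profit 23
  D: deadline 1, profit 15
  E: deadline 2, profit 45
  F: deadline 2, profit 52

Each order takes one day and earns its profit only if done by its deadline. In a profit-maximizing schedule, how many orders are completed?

Take jobs in profit order; each goes to the latest open slot no later than its deadline.
By profit: F(d2,52), E(d2,45), C(d2,23), A(d1,22), D(d1,15), B(d4,10)
F→slot 2; E→slot 1; C skipped; A skipped; D skipped; B→slot 4.
3 of 6 scheduled.

3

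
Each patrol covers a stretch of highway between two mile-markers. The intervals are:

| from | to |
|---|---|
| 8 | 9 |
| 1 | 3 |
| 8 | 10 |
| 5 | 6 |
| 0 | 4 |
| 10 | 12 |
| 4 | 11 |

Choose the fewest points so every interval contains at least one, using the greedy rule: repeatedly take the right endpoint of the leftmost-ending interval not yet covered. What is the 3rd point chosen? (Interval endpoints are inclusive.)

9

Process intervals by earliest right end; each time one isn't hit yet, stab at its right endpoint.
Sorted: [1,3] [0,4] [5,6] [8,9] [8,10] [4,11] [10,12]
{[1,3],[0,4]} hit by 3; {[5,6]} hit by 6; {[8,9],[8,10],[4,11]} hit by 9; {[10,12]} hit by 12.
Points: 3, 6, 9, 12 (4 total).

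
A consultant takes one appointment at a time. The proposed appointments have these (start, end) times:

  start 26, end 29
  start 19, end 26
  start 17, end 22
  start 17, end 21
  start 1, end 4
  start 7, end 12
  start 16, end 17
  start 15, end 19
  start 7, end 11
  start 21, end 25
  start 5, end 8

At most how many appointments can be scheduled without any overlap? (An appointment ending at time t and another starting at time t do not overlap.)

6

Sort by end time and greedily take each interval whose start is ≥ the last chosen end.
By end time: (1,4), (5,8), (7,11), (7,12), (16,17), (15,19), (17,21), (17,22), (21,25), (19,26), (26,29).
Pick (1,4); next start ≥ 4 → (5,8); next start ≥ 8 → (16,17); next start ≥ 17 → (17,21); next start ≥ 21 → (21,25); next start ≥ 25 → (26,29).
Selected 6 appointments.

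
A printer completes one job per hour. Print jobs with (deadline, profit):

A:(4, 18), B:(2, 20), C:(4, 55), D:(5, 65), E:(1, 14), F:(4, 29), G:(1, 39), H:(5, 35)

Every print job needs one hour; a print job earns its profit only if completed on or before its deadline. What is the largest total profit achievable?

223

Take jobs in profit order; each goes to the latest open slot no later than its deadline.
By profit: D(d5,65), C(d4,55), G(d1,39), H(d5,35), F(d4,29), B(d2,20), A(d4,18), E(d1,14)
D→slot 5; C→slot 4; G→slot 1; H→slot 3; F→slot 2; B skipped; A skipped; E skipped.
Profit = 39 + 29 + 35 + 55 + 65 = 223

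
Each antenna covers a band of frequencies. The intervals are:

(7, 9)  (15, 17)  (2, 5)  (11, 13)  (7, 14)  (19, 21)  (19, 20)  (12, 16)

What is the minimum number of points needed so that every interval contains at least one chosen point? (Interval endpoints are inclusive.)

By right end: [2,5]  [7,9]  [11,13]  [7,14]  [12,16]  [15,17]  [19,20]  [19,21]
[2,5] uncovered → point at 5; [7,9] uncovered → point at 9; [11,13] uncovered → point at 13; [15,17] uncovered → point at 17; [19,20] uncovered → point at 20.
Points: 5, 9, 13, 17, 20 (5 total).

5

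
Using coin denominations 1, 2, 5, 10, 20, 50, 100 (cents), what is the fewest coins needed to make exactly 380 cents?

Use the largest denomination that fits, subtract, and repeat.
380 − 3×100→80 − 1×50→30 − 1×20→10 − 1×10→0
Total coins = 3 + 1 + 1 + 1 = 6

6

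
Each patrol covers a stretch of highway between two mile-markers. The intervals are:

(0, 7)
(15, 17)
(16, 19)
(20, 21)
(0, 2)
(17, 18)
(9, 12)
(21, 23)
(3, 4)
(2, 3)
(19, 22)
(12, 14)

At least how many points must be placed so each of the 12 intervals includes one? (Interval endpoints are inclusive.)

5

Process intervals by earliest right end; each time one isn't hit yet, stab at its right endpoint.
By right end: [0,2]  [2,3]  [3,4]  [0,7]  [9,12]  [12,14]  [15,17]  [17,18]  [16,19]  [20,21]  [19,22]  [21,23]
[0,2] uncovered → point at 2; [3,4] uncovered → point at 4; [9,12] uncovered → point at 12; [15,17] uncovered → point at 17; [20,21] uncovered → point at 21.
Points: 2, 4, 12, 17, 21 (5 total).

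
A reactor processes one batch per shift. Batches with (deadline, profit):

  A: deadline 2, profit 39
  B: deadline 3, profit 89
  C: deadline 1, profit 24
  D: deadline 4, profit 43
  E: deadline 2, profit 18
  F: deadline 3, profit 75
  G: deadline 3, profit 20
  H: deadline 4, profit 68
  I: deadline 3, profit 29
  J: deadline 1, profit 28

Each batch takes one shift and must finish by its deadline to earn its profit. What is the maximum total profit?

Take jobs in profit order; each goes to the latest open slot no later than its deadline.
By profit: B(d3,89), F(d3,75), H(d4,68), D(d4,43), A(d2,39), I(d3,29), J(d1,28), C(d1,24), G(d3,20), E(d2,18)
B→slot 3; F→slot 2; H→slot 4; D→slot 1; A skipped; I skipped; J skipped; C skipped; G skipped; E skipped.
Profit = 43 + 75 + 89 + 68 = 275

275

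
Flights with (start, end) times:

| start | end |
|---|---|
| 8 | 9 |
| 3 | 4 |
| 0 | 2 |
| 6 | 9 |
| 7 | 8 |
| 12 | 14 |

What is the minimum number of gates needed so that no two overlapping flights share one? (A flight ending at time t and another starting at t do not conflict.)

2

Events (time:±→running): 0:+→1 2:-→0 3:+→1 4:-→0 6:+→1 7:+→2 … peak 2.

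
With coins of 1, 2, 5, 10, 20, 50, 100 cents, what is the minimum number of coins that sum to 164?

5

Use the largest denomination that fits, subtract, and repeat.
164 − 1×100→64 − 1×50→14 − 1×10→4 − 2×2→0
Total coins = 1 + 1 + 1 + 2 = 5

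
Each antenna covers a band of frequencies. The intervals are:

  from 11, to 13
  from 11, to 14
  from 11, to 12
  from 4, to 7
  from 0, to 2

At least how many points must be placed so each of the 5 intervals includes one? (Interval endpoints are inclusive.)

By right end: [0,2]  [4,7]  [11,12]  [11,13]  [11,14]
[0,2] uncovered → point at 2; [4,7] uncovered → point at 7; [11,12] uncovered → point at 12.
Points: 2, 7, 12 (3 total).

3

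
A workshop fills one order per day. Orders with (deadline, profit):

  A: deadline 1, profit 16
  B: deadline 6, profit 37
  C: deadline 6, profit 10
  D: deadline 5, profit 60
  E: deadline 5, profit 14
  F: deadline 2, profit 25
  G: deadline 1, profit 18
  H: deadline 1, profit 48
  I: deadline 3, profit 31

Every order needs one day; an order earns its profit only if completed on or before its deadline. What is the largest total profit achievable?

215

Sort by profit descending; place each in the latest free slot ≤ its deadline.
Profit order: D=60 H=48 B=37 I=31 F=25 G=18 A=16 E=14 C=10
Assign: D→slot 5, H→slot 1, B→slot 6, I→slot 3, F→slot 2, G skipped, A skipped, E→slot 4, C skipped.
Slots: [1:H] [2:F] [3:I] [4:E] [5:D] [6:B]
Profit = 48 + 25 + 31 + 14 + 60 + 37 = 215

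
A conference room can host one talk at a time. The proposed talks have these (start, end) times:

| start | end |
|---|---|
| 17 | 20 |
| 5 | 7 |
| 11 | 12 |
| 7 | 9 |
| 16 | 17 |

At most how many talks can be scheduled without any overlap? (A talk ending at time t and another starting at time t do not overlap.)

5

By end time: (5,7), (7,9), (11,12), (16,17), (17,20).
Pick (5,7); next start ≥ 7 → (7,9); next start ≥ 9 → (11,12); next start ≥ 12 → (16,17); next start ≥ 17 → (17,20).
Selected 5 talks.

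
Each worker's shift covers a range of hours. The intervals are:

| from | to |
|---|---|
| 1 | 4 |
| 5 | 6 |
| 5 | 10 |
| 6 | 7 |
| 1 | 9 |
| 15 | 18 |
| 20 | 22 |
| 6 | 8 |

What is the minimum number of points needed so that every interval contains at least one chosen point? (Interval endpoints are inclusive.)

4

By right end: [1,4]  [5,6]  [6,7]  [6,8]  [1,9]  [5,10]  [15,18]  [20,22]
[1,4] uncovered → point at 4; [5,6] uncovered → point at 6; [15,18] uncovered → point at 18; [20,22] uncovered → point at 22.
Points: 4, 6, 18, 22 (4 total).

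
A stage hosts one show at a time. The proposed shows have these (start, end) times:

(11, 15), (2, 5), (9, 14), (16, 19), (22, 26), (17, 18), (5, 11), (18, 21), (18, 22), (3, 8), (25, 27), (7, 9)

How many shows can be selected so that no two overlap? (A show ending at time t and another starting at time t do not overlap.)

Greedy by earliest finish: after sorting by end time, pick each interval compatible with the last pick.
Sorted by end: (2,5)  (3,8)  (7,9)  (5,11)  (9,14)  (11,15)  (17,18)  (16,19)  (18,21)  (18,22)  (22,26)  (25,27)
take (2,5); take (7,9); take (9,14); take (17,18); take (18,21); skip (18,22); take (22,26).
Selected 6 shows.

6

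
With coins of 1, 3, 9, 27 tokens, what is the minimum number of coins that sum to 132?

132 − 4×27→24 − 2×9→6 − 2×3→0
Total coins = 4 + 2 + 2 = 8

8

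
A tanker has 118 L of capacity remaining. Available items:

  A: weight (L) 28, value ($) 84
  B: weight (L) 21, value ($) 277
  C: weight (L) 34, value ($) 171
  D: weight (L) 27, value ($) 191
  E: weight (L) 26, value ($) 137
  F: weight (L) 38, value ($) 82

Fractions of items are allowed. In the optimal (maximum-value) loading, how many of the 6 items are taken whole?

Ratios (sorted): B 13.19, D 7.07, E 5.27, C 5.03, A 3.00, F 2.16
take B (21 @ 277); take D (27 @ 191); take E (26 @ 137); take C (34 @ 171); take 10/28 of A → 30.00. Capacity used 118/118.
4 item(s) taken whole; one partial (take 10/28 of A).

4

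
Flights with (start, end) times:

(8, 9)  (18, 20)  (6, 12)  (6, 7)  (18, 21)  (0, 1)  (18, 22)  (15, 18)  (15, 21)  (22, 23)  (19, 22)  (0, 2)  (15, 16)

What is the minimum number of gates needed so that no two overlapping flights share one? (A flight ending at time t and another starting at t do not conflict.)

Events (time:±→running): 0:+→1 0:+→2 1:-→1 2:-→0 6:+→1 6:+→2 7:-→1 8:+→2 9:-→1 12:-→0 15:+→1 15:+→2 15:+→3 16:-→2 18:-→1 18:+→2 18:+→3 18:+→4 19:+→5 … peak 5.

5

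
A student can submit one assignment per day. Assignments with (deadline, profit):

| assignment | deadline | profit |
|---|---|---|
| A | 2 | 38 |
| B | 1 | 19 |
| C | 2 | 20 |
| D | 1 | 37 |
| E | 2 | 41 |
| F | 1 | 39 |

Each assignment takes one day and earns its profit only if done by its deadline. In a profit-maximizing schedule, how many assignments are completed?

Sort by profit descending; place each in the latest free slot ≤ its deadline.
Profit order: E=41 F=39 A=38 D=37 C=20 B=19
Assign: E→slot 2, F→slot 1, A skipped, D skipped, C skipped, B skipped.
Slots: [1:F] [2:E]
2 of 6 scheduled.

2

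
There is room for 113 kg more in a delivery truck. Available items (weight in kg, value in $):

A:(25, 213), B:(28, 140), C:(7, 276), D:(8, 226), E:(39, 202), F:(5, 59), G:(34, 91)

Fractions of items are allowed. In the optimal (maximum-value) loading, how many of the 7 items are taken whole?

6

Sort by value per unit weight and fill in that order.
Ratios (sorted): C 39.43, D 28.25, F 11.80, A 8.52, E 5.18, B 5.00, G 2.68
take C (7 @ 276); take D (8 @ 226); take F (5 @ 59); take A (25 @ 213); take E (39 @ 202); take B (28 @ 140); take 1/34 of G → 2.68. Capacity used 113/113.
6 item(s) taken whole; one partial (take 1/34 of G).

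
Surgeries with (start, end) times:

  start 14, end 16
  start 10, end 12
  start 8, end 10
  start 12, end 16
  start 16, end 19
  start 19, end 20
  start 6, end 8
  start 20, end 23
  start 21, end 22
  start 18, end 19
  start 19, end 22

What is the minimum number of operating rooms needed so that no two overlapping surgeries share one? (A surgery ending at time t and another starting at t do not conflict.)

Count concurrent intervals with a sweep; the peak is the room count.
Events (time:±→running): 6:+→1 8:-→0 8:+→1 10:-→0 10:+→1 12:-→0 12:+→1 14:+→2 16:-→1 16:-→0 16:+→1 18:+→2 19:-→1 19:-→0 19:+→1 19:+→2 20:-→1 20:+→2 21:+→3 … peak 3.

3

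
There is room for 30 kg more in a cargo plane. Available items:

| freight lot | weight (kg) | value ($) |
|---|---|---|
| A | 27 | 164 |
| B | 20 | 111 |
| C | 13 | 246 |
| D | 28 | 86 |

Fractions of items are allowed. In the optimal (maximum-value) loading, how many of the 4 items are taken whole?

Sort by value per unit weight and fill in that order.
Order: C (246/13=18.92) > A (164/27=6.07) > B (111/20=5.55) > D (86/28=3.07)
Fill: take C (13 @ 246) → take 17/27 of A → 103.26; 30/30 used.
1 item(s) taken whole; one partial (take 17/27 of A).

1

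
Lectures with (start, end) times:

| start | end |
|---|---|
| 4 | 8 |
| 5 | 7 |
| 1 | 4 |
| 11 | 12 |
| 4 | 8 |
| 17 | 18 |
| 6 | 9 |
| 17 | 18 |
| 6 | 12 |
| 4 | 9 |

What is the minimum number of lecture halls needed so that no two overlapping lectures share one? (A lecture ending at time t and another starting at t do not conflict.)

6

Count concurrent intervals with a sweep; the peak is the room count.
starts: [1, 4, 4, 4, 5, 6, 6, 11, 17, 17]
ends:   [4, 7, 8, 8, 9, 9, 12, 12, 18, 18]
s1→1 e4→0 s4→1 s4→2 s4→3 s5→4 s6→5 s6→6  — peak 6.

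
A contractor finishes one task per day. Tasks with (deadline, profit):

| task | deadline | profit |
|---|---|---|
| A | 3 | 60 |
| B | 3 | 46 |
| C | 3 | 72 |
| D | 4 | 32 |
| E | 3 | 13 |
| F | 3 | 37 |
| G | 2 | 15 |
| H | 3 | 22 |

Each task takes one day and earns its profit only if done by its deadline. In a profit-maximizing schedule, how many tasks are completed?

4

By profit: C(d3,72), A(d3,60), B(d3,46), F(d3,37), D(d4,32), H(d3,22), G(d2,15), E(d3,13)
C→slot 3; A→slot 2; B→slot 1; F skipped; D→slot 4; H skipped; G skipped; E skipped.
4 of 8 scheduled.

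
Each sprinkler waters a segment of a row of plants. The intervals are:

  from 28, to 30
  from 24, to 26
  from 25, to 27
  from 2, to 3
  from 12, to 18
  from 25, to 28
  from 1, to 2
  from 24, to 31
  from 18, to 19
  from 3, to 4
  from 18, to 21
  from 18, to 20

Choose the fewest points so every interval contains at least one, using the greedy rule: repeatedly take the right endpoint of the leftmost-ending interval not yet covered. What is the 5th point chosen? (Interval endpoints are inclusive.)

30

Sort by right endpoint; whenever an interval is uncovered, place a point at its right end.
By right end: [1,2]  [2,3]  [3,4]  [12,18]  [18,19]  [18,20]  [18,21]  [24,26]  [25,27]  [25,28]  [28,30]  [24,31]
[1,2] uncovered → point at 2; [3,4] uncovered → point at 4; [12,18] uncovered → point at 18; [24,26] uncovered → point at 26; [28,30] uncovered → point at 30.
Points: 2, 4, 18, 26, 30 (5 total).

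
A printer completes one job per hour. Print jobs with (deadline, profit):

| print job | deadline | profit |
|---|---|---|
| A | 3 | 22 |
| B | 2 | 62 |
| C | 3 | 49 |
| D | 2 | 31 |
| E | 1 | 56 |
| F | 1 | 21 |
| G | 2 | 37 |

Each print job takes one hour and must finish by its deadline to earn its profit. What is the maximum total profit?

Take jobs in profit order; each goes to the latest open slot no later than its deadline.
By profit: B(d2,62), E(d1,56), C(d3,49), G(d2,37), D(d2,31), A(d3,22), F(d1,21)
B→slot 2; E→slot 1; C→slot 3; G skipped; D skipped; A skipped; F skipped.
Profit = 56 + 62 + 49 = 167

167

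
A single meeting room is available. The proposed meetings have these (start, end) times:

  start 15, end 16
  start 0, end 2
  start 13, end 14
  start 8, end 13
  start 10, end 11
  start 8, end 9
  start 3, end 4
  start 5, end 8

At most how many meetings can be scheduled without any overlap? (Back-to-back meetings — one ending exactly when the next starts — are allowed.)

Greedy by earliest finish: after sorting by end time, pick each interval compatible with the last pick.
By end time: (0,2), (3,4), (5,8), (8,9), (10,11), (8,13), (13,14), (15,16).
Pick (0,2); next start ≥ 2 → (3,4); next start ≥ 4 → (5,8); next start ≥ 8 → (8,9); next start ≥ 9 → (10,11); next start ≥ 11 → (13,14); next start ≥ 14 → (15,16).
Selected 7 meetings.

7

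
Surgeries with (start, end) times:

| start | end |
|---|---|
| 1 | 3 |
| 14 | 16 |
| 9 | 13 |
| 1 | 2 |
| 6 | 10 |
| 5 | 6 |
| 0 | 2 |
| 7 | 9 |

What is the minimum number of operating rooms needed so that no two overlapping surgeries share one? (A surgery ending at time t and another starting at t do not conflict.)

3

Count concurrent intervals with a sweep; the peak is the room count.
Events (time:±→running): 0:+→1 1:+→2 1:+→3 … peak 3.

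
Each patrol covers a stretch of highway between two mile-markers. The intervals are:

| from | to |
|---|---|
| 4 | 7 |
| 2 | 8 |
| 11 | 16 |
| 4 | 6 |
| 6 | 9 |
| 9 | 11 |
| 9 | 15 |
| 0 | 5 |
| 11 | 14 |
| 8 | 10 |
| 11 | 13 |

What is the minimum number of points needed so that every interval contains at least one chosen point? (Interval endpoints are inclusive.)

3

Process intervals by earliest right end; each time one isn't hit yet, stab at its right endpoint.
Sorted: [0,5] [4,6] [4,7] [2,8] [6,9] [8,10] [9,11] [11,13] [11,14] [9,15] [11,16]
{[0,5],[4,6],[4,7],[2,8]} hit by 5; {[6,9],[8,10],[9,11]} hit by 9; {[11,13],[11,14],[9,15],[11,16]} hit by 13.
Points: 5, 9, 13 (3 total).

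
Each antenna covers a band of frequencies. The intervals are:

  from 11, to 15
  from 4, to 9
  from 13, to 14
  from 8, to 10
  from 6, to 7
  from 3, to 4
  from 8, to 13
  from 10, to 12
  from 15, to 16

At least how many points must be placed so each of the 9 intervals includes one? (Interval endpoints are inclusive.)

5

Process intervals by earliest right end; each time one isn't hit yet, stab at its right endpoint.
Sorted: [3,4] [6,7] [4,9] [8,10] [10,12] [8,13] [13,14] [11,15] [15,16]
{[3,4]} hit by 4; {[6,7],[4,9]} hit by 7; {[8,10],[10,12],[8,13]} hit by 10; {[13,14],[11,15]} hit by 14; {[15,16]} hit by 16.
Points: 4, 7, 10, 14, 16 (5 total).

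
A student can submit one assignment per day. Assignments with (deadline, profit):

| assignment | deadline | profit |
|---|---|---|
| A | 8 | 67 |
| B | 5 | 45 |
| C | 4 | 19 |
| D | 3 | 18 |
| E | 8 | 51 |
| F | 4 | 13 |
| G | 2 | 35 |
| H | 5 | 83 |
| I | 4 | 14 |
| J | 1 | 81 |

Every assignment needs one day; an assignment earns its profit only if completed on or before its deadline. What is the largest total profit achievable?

By profit: H(d5,83), J(d1,81), A(d8,67), E(d8,51), B(d5,45), G(d2,35), C(d4,19), D(d3,18), I(d4,14), F(d4,13)
H→slot 5; J→slot 1; A→slot 8; E→slot 7; B→slot 4; G→slot 2; C→slot 3; D skipped; I skipped; F skipped.
Profit = 81 + 35 + 19 + 45 + 83 + 51 + 67 = 381

381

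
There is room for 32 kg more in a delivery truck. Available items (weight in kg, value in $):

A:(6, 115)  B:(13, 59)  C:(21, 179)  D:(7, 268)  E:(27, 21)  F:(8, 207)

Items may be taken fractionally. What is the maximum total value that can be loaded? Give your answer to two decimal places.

Sort by value per unit weight and fill in that order.
Order: D (268/7=38.29) > F (207/8=25.88) > A (115/6=19.17) > C (179/21=8.52) > B (59/13=4.54) > E (21/27=0.78)
Fill: take D (7 @ 268) → take F (8 @ 207) → take A (6 @ 115) → take 11/21 of C → 93.76; 32/32 used.
Total value = 683.76

683.76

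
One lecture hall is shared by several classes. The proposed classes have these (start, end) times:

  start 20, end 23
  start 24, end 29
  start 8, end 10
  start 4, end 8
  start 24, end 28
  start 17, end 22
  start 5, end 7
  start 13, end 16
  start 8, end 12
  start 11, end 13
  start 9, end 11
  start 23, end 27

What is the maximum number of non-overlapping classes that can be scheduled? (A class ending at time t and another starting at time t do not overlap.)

6

Sorted by end: (5,7)  (4,8)  (8,10)  (9,11)  (8,12)  (11,13)  (13,16)  (17,22)  (20,23)  (23,27)  (24,28)  (24,29)
take (5,7); take (8,10); take (11,13); take (13,16); take (17,22); skip (20,23); take (23,27).
Selected 6 classes.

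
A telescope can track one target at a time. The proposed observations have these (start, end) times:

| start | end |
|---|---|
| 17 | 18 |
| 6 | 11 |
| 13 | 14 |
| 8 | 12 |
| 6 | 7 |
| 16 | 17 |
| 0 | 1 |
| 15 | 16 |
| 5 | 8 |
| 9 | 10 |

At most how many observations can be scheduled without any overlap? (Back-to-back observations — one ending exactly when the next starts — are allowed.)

7

Greedy by earliest finish: after sorting by end time, pick each interval compatible with the last pick.
By end time: (0,1), (6,7), (5,8), (9,10), (6,11), (8,12), (13,14), (15,16), (16,17), (17,18).
Pick (0,1); next start ≥ 1 → (6,7); next start ≥ 7 → (9,10); next start ≥ 10 → (13,14); next start ≥ 14 → (15,16); next start ≥ 16 → (16,17); next start ≥ 17 → (17,18).
Selected 7 observations.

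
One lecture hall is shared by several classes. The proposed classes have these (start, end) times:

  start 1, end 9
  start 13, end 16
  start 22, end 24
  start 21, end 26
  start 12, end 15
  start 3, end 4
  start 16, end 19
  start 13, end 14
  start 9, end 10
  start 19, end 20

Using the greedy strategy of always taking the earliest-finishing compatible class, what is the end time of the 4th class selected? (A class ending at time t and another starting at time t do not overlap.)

By end time: (3,4), (1,9), (9,10), (13,14), (12,15), (13,16), (16,19), (19,20), (22,24), (21,26).
Pick (3,4); next start ≥ 4 → (9,10); next start ≥ 10 → (13,14); next start ≥ 14 → (16,19); next start ≥ 19 → (19,20); next start ≥ 20 → (22,24).
Selected: (3,4) (9,10) (13,14) (16,19) (19,20) (22,24)

19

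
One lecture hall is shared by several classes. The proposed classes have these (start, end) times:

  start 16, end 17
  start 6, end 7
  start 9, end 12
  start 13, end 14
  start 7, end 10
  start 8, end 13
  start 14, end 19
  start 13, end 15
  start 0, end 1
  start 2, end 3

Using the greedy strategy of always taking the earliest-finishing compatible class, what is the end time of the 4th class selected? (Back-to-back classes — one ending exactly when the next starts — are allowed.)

10

Sorted by end: (0,1)  (2,3)  (6,7)  (7,10)  (9,12)  (8,13)  (13,14)  (13,15)  (16,17)  (14,19)
take (0,1); take (2,3); take (6,7); take (7,10); take (13,14); take (16,17).
Selected: (0,1) (2,3) (6,7) (7,10) (13,14) (16,17)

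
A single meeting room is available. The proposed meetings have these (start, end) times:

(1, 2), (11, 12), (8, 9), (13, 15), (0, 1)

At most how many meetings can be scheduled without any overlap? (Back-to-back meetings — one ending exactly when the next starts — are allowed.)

5

By end time: (0,1), (1,2), (8,9), (11,12), (13,15).
Pick (0,1); next start ≥ 1 → (1,2); next start ≥ 2 → (8,9); next start ≥ 9 → (11,12); next start ≥ 12 → (13,15).
Selected 5 meetings.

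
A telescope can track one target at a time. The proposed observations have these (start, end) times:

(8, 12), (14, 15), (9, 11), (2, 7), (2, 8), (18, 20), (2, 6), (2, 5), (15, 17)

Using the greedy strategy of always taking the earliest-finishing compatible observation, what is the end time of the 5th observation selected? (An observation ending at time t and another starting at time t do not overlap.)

20

Order by finish time; keep every interval that doesn't clash with the previous kept one.
By end time: (2,5), (2,6), (2,7), (2,8), (9,11), (8,12), (14,15), (15,17), (18,20).
Pick (2,5); next start ≥ 5 → (9,11); next start ≥ 11 → (14,15); next start ≥ 15 → (15,17); next start ≥ 17 → (18,20).
Selected: (2,5) (9,11) (14,15) (15,17) (18,20)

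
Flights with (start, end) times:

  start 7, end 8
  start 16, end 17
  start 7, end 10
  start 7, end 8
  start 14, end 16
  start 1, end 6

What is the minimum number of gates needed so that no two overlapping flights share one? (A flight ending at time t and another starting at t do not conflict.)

3

Events (time:±→running): 1:+→1 6:-→0 7:+→1 7:+→2 7:+→3 … peak 3.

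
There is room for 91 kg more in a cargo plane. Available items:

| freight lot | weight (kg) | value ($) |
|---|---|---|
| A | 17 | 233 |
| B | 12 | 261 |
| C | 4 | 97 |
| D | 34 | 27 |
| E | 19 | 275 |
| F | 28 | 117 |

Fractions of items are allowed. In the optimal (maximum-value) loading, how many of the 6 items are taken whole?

Sort by value per unit weight and fill in that order.
Ratios (sorted): C 24.25, B 21.75, E 14.47, A 13.71, F 4.18, D 0.79
take C (4 @ 97); take B (12 @ 261); take E (19 @ 275); take A (17 @ 233); take F (28 @ 117); take 11/34 of D → 8.74. Capacity used 91/91.
5 item(s) taken whole; one partial (take 11/34 of D).

5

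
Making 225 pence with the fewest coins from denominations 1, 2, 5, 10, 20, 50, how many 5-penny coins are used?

Use the largest denomination that fits, subtract, and repeat.
225 = 4×50 + 1×20 + 1×5
Count of 5: 1

1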